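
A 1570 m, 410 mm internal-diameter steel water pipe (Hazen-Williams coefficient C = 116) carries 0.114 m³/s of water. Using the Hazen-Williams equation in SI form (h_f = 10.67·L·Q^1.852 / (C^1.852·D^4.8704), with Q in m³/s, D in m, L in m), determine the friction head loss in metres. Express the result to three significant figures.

h_f = 10.67·1570·0.114^1.852 / (116^1.852·0.410^4.8704) = 3.467 m

h_f ≈ 3.47 m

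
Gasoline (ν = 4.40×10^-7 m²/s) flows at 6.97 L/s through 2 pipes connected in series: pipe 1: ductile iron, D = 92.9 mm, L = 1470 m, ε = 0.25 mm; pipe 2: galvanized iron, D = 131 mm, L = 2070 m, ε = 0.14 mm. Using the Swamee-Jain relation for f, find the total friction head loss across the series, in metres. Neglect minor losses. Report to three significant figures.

Pipe 1: V = 1.028 m/s, Re = 2.17×10^5, ε/D = 0.00269, f = 0.02623, h_1 = f(L/D)V²/2g = 22.37 m
Pipe 2: V = 0.5171 m/s, Re = 1.54×10^5, ε/D = 0.00107, f = 0.02182, h_2 = f(L/D)V²/2g = 4.699 m
Series → Q common, losses add: H = Σh = 27.06 m

H ≈ 27.1 m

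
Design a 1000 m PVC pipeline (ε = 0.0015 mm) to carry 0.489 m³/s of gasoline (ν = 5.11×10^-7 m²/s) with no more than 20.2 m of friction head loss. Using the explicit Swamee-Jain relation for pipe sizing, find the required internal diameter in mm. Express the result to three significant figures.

Swamee-Jain (Type III): D = 0.66·[ε^1.25·(LQ²/(gh_f))^4.75 + ν·Q^9.4·(L/(gh_f))^5.2]^0.04
LQ²/(gh_f) = 1.207; L/(gh_f) = 5.046
Term 1 = ε^1.25·(…)^4.75 = 1.28×10^-7; Term 2 = ν·Q^9.4·(…)^5.2 = 2.78×10^-6
D = 0.66·(1.28×10^-7 + 2.78×10^-6)^0.04 = 0.3963 m = 396 mm
Check: V = 3.96 m/s, Re = 3.07×10^6, f = 0.009882, h_f = 20.0 m ≈ 20.2 m ✓

D ≈ 396 mm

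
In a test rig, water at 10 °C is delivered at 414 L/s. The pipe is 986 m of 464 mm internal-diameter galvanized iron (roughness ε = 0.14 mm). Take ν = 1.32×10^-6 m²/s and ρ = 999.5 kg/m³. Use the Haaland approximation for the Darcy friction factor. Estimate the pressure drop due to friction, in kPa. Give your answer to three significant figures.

Δp ≈ 100 kPa

V = 4Q/(πD²) = 4·0.414/(π·0.464²) = 2.448 m/s
Re = VD/ν = 2.448·0.464/1.32×10^-6 = 8.61×10^5 → turbulent
ε/D = 0.14/464 = 3.02×10^-4
Haaland: f = 0.01571
h_f = f(L/D)V²/(2g) = 0.01571·(986/0.464)·2.448²/(2·9.81) = 10.20 m
Δp = ρg·h_f = 999.5·9.81·10.20 = 100.0 kPa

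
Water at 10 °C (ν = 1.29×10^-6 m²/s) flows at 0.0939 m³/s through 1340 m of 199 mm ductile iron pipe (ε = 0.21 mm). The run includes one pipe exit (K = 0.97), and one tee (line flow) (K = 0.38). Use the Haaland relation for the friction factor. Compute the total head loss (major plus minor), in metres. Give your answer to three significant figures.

V = 4Q/(πD²) = 3.019 m/s; V²/2g = 0.4646 m
Re = 4.66×10^5, ε/D = 0.00106 → f = 0.02047 (Haaland)
Major: h_f = f(L/D)·V²/2g = 0.02047·6734·0.4646 = 64.05 m
Minor: ΣK = 1.35; h_m = ΣK·V²/2g = 0.6272 m
Total H_L = 64.05 + 0.6272 = 64.67 m

H_L ≈ 64.7 m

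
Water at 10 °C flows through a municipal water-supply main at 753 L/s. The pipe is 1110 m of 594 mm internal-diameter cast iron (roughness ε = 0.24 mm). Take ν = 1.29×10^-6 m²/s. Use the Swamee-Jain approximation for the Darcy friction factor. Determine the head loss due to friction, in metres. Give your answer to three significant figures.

V = 4Q/(πD²) = 4·0.753/(π·0.594²) = 2.717 m/s
Re = VD/ν = 2.717·0.594/1.29×10^-6 = 1.25×10^6 → turbulent
ε/D = 0.24/594 = 4.04×10^-4
Swamee-Jain: f = 0.01649
h_f = f(L/D)V²/(2g) = 0.01649·(1110/0.594)·2.717²/(2·9.81) = 11.60 m

h_f ≈ 11.6 m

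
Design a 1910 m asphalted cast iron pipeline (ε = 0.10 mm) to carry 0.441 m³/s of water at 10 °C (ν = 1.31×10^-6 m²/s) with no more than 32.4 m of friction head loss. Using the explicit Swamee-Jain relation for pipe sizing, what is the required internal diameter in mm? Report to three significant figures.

Swamee-Jain (Type III): D = 0.66·[ε^1.25·(LQ²/(gh_f))^4.75 + ν·Q^9.4·(L/(gh_f))^5.2]^0.04
LQ²/(gh_f) = 1.169; L/(gh_f) = 6.009
Term 1 = ε^1.25·(…)^4.75 = 2.10×10^-5; Term 2 = ν·Q^9.4·(…)^5.2 = 6.68×10^-6
D = 0.66·(2.10×10^-5 + 6.68×10^-6)^0.04 = 0.4337 m = 434 mm
Check: V = 2.98 m/s, Re = 9.88×10^5, f = 0.01510, h_f = 30.2 m ≈ 32.4 m ✓

D ≈ 434 mm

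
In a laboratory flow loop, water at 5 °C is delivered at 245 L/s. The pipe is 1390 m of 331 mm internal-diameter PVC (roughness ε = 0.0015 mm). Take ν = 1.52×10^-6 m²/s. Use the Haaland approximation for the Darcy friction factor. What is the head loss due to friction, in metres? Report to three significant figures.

h_f ≈ 21.9 m

V = 4Q/(πD²) = 4·0.245/(π·0.331²) = 2.847 m/s
Re = VD/ν = 2.847·0.331/1.52×10^-6 = 6.20×10^5 → turbulent
ε/D = 0.0015/331 = 4.53×10^-6
Haaland: f = 0.01263
h_f = f(L/D)V²/(2g) = 0.01263·(1390/0.331)·2.847²/(2·9.81) = 21.92 m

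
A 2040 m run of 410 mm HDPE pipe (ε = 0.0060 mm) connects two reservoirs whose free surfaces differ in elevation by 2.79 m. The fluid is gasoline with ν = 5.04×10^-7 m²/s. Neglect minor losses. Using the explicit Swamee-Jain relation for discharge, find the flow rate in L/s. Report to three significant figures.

Swamee-Jain (Type II): Q = -0.965·√(gD⁵h_f/L)·ln[ε/(3.7D) + √(3.17ν²L/(gD³h_f))]
√(gD⁵h_f/L) = √(9.81·0.410⁵·2.79/2040) = 0.01247
ε/(3.7D) = 3.96×10^-6; √(3.17ν²L/(gD³h_f)) = 2.95×10^-5
Q = -0.965·0.01247·ln(3.346×10^-5) = 0.1240 m³/s
Check: V = 0.939 m/s, Re = 7.64×10^5, f = 0.01245, h_f = 2.79 m ≈ 2.79 m ✓

Q ≈ 124 L/s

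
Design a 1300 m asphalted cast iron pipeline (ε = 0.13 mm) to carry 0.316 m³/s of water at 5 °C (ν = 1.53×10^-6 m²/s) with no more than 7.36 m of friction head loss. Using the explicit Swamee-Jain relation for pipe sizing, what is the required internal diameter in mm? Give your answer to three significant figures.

Swamee-Jain (Type III): D = 0.66·[ε^1.25·(LQ²/(gh_f))^4.75 + ν·Q^9.4·(L/(gh_f))^5.2]^0.04
LQ²/(gh_f) = 1.798; L/(gh_f) = 18.01
Term 1 = ε^1.25·(…)^4.75 = 2.25×10^-4; Term 2 = ν·Q^9.4·(…)^5.2 = 1.02×10^-4
D = 0.66·(2.25×10^-4 + 1.02×10^-4)^0.04 = 0.4788 m = 479 mm
Check: V = 1.76 m/s, Re = 5.49×10^5, f = 0.01603, h_f = 6.83 m ≈ 7.36 m ✓

D ≈ 479 mm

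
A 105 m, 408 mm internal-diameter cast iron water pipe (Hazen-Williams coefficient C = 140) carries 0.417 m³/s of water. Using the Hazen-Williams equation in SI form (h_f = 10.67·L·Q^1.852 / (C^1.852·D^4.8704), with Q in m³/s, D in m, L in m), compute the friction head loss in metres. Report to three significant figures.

h_f = 10.67·105·0.417^1.852 / (140^1.852·0.408^4.8704) = 1.851 m

h_f ≈ 1.85 m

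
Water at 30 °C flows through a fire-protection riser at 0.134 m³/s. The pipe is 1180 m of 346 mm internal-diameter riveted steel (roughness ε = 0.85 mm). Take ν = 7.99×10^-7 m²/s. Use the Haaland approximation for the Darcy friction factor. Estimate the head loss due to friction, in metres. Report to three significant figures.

h_f ≈ 8.84 m

V = 4Q/(πD²) = 4·0.134/(π·0.346²) = 1.425 m/s
Re = VD/ν = 1.425·0.346/7.99×10^-7 = 6.17×10^5 → turbulent
ε/D = 0.85/346 = 0.00246
Haaland: f = 0.02503
h_f = f(L/D)V²/(2g) = 0.02503·(1180/0.346)·1.425²/(2·9.81) = 8.838 m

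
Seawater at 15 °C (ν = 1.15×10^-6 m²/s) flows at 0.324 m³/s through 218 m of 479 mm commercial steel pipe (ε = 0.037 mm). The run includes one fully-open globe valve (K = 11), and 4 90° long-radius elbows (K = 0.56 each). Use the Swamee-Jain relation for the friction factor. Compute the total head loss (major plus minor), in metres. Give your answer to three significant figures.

H_L ≈ 3.20 m

V = 4Q/(πD²) = 1.798 m/s; V²/2g = 0.1648 m
Re = 7.49×10^5, ε/D = 7.72×10^-5 → f = 0.01354 (Swamee-Jain)
Major: h_f = f(L/D)·V²/2g = 0.01354·455.1·0.1648 = 1.016 m
Minor: ΣK = 13.2; h_m = ΣK·V²/2g = 2.182 m
Total H_L = 1.016 + 2.182 = 3.197 m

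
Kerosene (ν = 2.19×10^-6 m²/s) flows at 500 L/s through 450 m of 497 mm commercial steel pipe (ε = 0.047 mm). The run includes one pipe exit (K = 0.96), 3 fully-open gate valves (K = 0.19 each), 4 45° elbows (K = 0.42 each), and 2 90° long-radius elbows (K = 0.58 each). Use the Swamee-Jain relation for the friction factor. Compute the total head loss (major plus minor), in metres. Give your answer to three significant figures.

H_L ≈ 5.82 m

V = 4Q/(πD²) = 2.577 m/s; V²/2g = 0.3386 m
Re = 5.85×10^5, ε/D = 9.46×10^-5 → f = 0.01415 (Swamee-Jain)
Major: h_f = f(L/D)·V²/2g = 0.01415·905.4·0.3386 = 4.337 m
Minor: ΣK = 4.37; h_m = ΣK·V²/2g = 1.480 m
Total H_L = 4.337 + 1.480 = 5.817 m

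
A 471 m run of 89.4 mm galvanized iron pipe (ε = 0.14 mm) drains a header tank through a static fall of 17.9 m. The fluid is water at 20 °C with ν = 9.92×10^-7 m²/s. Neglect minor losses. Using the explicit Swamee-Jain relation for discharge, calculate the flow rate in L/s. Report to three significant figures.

Swamee-Jain (Type II): Q = -0.965·√(gD⁵h_f/L)·ln[ε/(3.7D) + √(3.17ν²L/(gD³h_f))]
√(gD⁵h_f/L) = √(9.81·0.0894⁵·17.9/471) = 0.001459
ε/(3.7D) = 4.23×10^-4; √(3.17ν²L/(gD³h_f)) = 1.08×10^-4
Q = -0.965·0.001459·ln(5.315×10^-4) = 0.01062 m³/s
Check: V = 1.69 m/s, Re = 1.52×10^5, f = 0.02350, h_f = 18.1 m ≈ 17.9 m ✓

Q ≈ 10.6 L/s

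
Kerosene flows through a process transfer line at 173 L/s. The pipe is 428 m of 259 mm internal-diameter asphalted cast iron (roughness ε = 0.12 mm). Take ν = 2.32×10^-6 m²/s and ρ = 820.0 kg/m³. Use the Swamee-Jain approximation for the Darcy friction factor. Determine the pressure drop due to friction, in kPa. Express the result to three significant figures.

Δp ≈ 131 kPa

V = 4Q/(πD²) = 4·0.173/(π·0.259²) = 3.284 m/s
Re = VD/ν = 3.284·0.259/2.32×10^-6 = 3.67×10^5 → turbulent
ε/D = 0.12/259 = 4.63×10^-4
Swamee-Jain: f = 0.01786
h_f = f(L/D)V²/(2g) = 0.01786·(428/0.259)·3.284²/(2·9.81) = 16.22 m
Δp = ρg·h_f = 820.0·9.81·16.22 = 130.5 kPa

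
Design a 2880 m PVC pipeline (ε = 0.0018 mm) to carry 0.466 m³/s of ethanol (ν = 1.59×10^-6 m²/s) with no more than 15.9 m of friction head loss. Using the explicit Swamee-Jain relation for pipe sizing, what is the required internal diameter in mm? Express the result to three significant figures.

Swamee-Jain (Type III): D = 0.66·[ε^1.25·(LQ²/(gh_f))^4.75 + ν·Q^9.4·(L/(gh_f))^5.2]^0.04
LQ²/(gh_f) = 4.010; L/(gh_f) = 18.46
Term 1 = ε^1.25·(…)^4.75 = 4.83×10^-5; Term 2 = ν·Q^9.4·(…)^5.2 = 0.00467
D = 0.66·(4.83×10^-5 + 0.00467)^0.04 = 0.5327 m = 533 mm
Check: V = 2.09 m/s, Re = 7.01×10^5, f = 0.01240, h_f = 14.9 m ≈ 15.9 m ✓

D ≈ 533 mm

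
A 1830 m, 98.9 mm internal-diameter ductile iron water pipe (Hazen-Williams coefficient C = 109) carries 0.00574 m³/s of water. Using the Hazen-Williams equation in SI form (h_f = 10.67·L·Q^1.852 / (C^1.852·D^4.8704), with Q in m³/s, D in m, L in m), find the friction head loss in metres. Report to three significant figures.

h_f ≈ 18.2 m

h_f = 10.67·1830·0.00574^1.852 / (109^1.852·0.0989^4.8704) = 18.22 m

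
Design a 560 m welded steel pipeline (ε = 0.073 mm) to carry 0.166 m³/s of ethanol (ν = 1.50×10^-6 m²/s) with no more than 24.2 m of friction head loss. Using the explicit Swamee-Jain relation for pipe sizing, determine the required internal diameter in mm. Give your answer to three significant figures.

Swamee-Jain (Type III): D = 0.66·[ε^1.25·(LQ²/(gh_f))^4.75 + ν·Q^9.4·(L/(gh_f))^5.2]^0.04
LQ²/(gh_f) = 0.06500; L/(gh_f) = 2.359
Term 1 = ε^1.25·(…)^4.75 = 1.55×10^-11; Term 2 = ν·Q^9.4·(…)^5.2 = 6.07×10^-12
D = 0.66·(1.55×10^-11 + 6.07×10^-12)^0.04 = 0.2471 m = 247 mm
Check: V = 3.46 m/s, Re = 5.70×10^5, f = 0.01619, h_f = 22.4 m ≈ 24.2 m ✓

D ≈ 247 mm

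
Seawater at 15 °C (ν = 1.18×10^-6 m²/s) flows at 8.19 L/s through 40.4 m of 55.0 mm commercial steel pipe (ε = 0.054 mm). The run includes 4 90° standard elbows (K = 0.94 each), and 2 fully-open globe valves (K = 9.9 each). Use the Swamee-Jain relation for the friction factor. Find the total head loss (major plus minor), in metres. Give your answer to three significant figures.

H_L ≈ 23.8 m

V = 4Q/(πD²) = 3.447 m/s; V²/2g = 0.6057 m
Re = 1.61×10^5, ε/D = 9.82×10^-4 → f = 0.02143 (Swamee-Jain)
Major: h_f = f(L/D)·V²/2g = 0.02143·734.5·0.6057 = 9.532 m
Minor: ΣK = 23.6; h_m = ΣK·V²/2g = 14.27 m
Total H_L = 9.532 + 14.27 = 23.80 m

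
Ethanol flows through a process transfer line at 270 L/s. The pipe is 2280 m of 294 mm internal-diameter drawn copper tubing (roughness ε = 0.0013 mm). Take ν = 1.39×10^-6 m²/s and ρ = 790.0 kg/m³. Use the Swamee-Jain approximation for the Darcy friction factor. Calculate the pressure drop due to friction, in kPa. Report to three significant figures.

Δp ≈ 584 kPa

V = 4Q/(πD²) = 4·0.270/(π·0.294²) = 3.977 m/s
Re = VD/ν = 3.977·0.294/1.39×10^-6 = 8.41×10^5 → turbulent
ε/D = 0.0013/294 = 4.42×10^-6
Swamee-Jain: f = 0.01205
h_f = f(L/D)V²/(2g) = 0.01205·(2280/0.294)·3.977²/(2·9.81) = 75.35 m
Δp = ρg·h_f = 790.0·9.81·75.35 = 584.0 kPa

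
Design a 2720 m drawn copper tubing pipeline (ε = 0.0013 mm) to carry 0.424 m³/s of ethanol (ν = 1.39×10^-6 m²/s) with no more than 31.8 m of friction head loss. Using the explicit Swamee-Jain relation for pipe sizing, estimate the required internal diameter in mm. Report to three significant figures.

D ≈ 437 mm

Swamee-Jain (Type III): D = 0.66·[ε^1.25·(LQ²/(gh_f))^4.75 + ν·Q^9.4·(L/(gh_f))^5.2]^0.04
LQ²/(gh_f) = 1.567; L/(gh_f) = 8.719
Term 1 = ε^1.25·(…)^4.75 = 3.71×10^-7; Term 2 = ν·Q^9.4·(…)^5.2 = 3.39×10^-5
D = 0.66·(3.71×10^-7 + 3.39×10^-5)^0.04 = 0.4375 m = 437 mm
Check: V = 2.82 m/s, Re = 8.88×10^5, f = 0.01191, h_f = 30.0 m ≈ 31.8 m ✓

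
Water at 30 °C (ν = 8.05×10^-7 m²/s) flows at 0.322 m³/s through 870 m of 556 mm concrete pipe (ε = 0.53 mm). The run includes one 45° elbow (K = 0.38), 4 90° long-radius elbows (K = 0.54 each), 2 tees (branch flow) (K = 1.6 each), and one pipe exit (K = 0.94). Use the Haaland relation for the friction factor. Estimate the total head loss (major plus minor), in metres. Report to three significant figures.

H_L ≈ 3.37 m

V = 4Q/(πD²) = 1.326 m/s; V²/2g = 0.08965 m
Re = 9.16×10^5, ε/D = 9.53×10^-4 → f = 0.01975 (Haaland)
Major: h_f = f(L/D)·V²/2g = 0.01975·1565·0.08965 = 2.770 m
Minor: ΣK = 6.68; h_m = ΣK·V²/2g = 0.5988 m
Total H_L = 2.770 + 0.5988 = 3.369 m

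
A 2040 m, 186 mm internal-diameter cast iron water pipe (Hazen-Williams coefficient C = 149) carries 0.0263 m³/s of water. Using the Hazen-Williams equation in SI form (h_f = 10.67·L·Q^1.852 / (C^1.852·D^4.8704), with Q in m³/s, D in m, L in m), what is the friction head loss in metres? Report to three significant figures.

h_f ≈ 8.80 m

h_f = 10.67·2040·0.0263^1.852 / (149^1.852·0.186^4.8704) = 8.802 m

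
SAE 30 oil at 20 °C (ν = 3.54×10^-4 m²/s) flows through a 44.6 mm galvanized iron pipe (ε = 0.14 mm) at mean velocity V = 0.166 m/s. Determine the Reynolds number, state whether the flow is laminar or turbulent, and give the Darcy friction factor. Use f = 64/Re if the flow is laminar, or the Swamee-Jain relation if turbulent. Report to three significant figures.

Re = VD/ν = 0.1660·0.0446/3.54×10^-4 = 20.9
Re < 2300 → laminar → f = 64/Re = 3.060

Re ≈ 20.9; laminar; f = 64/Re ≈ 3.06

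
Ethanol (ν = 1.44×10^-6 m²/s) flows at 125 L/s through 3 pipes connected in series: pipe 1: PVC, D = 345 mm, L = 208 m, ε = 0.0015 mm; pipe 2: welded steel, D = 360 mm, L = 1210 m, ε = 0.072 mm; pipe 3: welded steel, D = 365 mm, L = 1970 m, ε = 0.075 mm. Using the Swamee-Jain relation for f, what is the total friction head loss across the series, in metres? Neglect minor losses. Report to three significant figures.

Pipe 1: V = 1.337 m/s, Re = 3.20×10^5, ε/D = 4.35×10^-6, f = 0.01425, h_1 = f(L/D)V²/2g = 0.7831 m
Pipe 2: V = 1.228 m/s, Re = 3.07×10^5, ε/D = 2.00×10^-4, f = 0.01627, h_2 = f(L/D)V²/2g = 4.203 m
Pipe 3: V = 1.195 m/s, Re = 3.03×10^5, ε/D = 2.05×10^-4, f = 0.01634, h_3 = f(L/D)V²/2g = 6.414 m
Series → Q common, losses add: H = Σh = 11.40 m

H ≈ 11.4 m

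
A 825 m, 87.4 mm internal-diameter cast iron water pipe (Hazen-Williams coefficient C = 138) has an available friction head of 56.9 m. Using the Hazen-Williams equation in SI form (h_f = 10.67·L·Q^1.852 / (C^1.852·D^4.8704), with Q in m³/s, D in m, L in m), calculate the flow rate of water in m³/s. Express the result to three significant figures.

Rearranging: Q = [h_f·C^1.852·D^4.8704 / (10.67·L)]^(1/1.852)
Q = [56.9·138^1.852·0.0874^4.8704 / (10.67·825)]^0.540 = 0.01493 m³/s

Q ≈ 0.0149 m³/s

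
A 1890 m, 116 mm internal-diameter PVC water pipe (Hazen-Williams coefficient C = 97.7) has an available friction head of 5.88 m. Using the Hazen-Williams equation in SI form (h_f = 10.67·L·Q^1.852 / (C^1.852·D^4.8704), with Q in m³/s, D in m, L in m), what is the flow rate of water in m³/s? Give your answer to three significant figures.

Rearranging: Q = [h_f·C^1.852·D^4.8704 / (10.67·L)]^(1/1.852)
Q = [5.88·97.7^1.852·0.116^4.8704 / (10.67·1890)]^0.540 = 0.004176 m³/s

Q ≈ 0.00418 m³/s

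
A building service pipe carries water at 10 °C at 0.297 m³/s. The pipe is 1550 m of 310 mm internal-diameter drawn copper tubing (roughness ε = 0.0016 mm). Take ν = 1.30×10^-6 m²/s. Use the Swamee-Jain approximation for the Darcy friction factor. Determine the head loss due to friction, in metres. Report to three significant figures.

h_f ≈ 46.8 m

V = 4Q/(πD²) = 4·0.297/(π·0.310²) = 3.935 m/s
Re = VD/ν = 3.935·0.310/1.30×10^-6 = 9.38×10^5 → turbulent
ε/D = 0.0016/310 = 5.16×10^-6
Swamee-Jain: f = 0.01186
h_f = f(L/D)V²/(2g) = 0.01186·(1550/0.310)·3.935²/(2·9.81) = 46.79 m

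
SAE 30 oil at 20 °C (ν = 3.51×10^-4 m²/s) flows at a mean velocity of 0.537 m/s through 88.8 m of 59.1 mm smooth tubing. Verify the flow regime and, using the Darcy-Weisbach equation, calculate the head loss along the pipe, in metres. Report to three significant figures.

Re = VD/ν = 0.537·0.05910/3.51×10^-4 = 90.4 → laminar (Re < 2300)
f = 64/Re = 0.7078
h_f = f(L/D)V²/(2g) = 0.7078·(88.8/0.05910)·0.537²/(2·9.81) = 15.63 m

h_f ≈ 15.6 m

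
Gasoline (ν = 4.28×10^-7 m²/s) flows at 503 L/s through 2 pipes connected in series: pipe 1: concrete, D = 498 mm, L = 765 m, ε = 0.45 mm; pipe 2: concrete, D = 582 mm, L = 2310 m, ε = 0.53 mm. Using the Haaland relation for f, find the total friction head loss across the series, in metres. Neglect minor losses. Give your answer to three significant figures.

Pipe 1: V = 2.582 m/s, Re = 3.00×10^6, ε/D = 9.04×10^-4, f = 0.01930, h_1 = f(L/D)V²/2g = 10.07 m
Pipe 2: V = 1.891 m/s, Re = 2.57×10^6, ε/D = 9.11×10^-4, f = 0.01935, h_2 = f(L/D)V²/2g = 13.99 m
Series → Q common, losses add: H = Σh = 24.07 m

H ≈ 24.1 m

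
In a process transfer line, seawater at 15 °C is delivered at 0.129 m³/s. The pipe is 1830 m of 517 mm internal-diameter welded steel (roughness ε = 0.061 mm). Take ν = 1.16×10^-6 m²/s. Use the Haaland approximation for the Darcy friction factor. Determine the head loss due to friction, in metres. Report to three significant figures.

V = 4Q/(πD²) = 4·0.129/(π·0.517²) = 0.6145 m/s
Re = VD/ν = 0.6145·0.517/1.16×10^-6 = 2.74×10^5 → turbulent
ε/D = 0.061/517 = 1.18×10^-4
Haaland: f = 0.01558
h_f = f(L/D)V²/(2g) = 0.01558·(1830/0.517)·0.6145²/(2·9.81) = 1.061 m

h_f ≈ 1.06 m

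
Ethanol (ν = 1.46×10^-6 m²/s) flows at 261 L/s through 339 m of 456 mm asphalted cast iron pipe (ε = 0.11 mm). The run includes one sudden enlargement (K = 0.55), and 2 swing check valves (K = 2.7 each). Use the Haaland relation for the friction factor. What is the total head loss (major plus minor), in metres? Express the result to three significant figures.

H_L ≈ 2.29 m

V = 4Q/(πD²) = 1.598 m/s; V²/2g = 0.1302 m
Re = 4.99×10^5, ε/D = 2.41×10^-4 → f = 0.01566 (Haaland)
Major: h_f = f(L/D)·V²/2g = 0.01566·743.4·0.1302 = 1.516 m
Minor: ΣK = 5.95; h_m = ΣK·V²/2g = 0.7746 m
Total H_L = 1.516 + 0.7746 = 2.291 m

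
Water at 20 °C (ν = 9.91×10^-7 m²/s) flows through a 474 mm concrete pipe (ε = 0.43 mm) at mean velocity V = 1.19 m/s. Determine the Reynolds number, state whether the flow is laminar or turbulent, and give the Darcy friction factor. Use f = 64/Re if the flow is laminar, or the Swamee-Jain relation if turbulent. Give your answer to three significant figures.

Re ≈ 5.69×10^5; turbulent; f ≈ 0.0199

Re = VD/ν = 1.190·0.474/9.91×10^-7 = 5.69×10^5
Re > 4000 → turbulent; ε/D = 9.07×10^-4
Swamee-Jain: f = 0.01986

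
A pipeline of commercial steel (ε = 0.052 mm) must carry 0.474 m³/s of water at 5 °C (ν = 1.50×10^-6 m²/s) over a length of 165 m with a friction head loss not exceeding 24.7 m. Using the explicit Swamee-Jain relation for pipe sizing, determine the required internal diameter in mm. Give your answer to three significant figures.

Swamee-Jain (Type III): D = 0.66·[ε^1.25·(LQ²/(gh_f))^4.75 + ν·Q^9.4·(L/(gh_f))^5.2]^0.04
LQ²/(gh_f) = 0.1530; L/(gh_f) = 0.6810
Term 1 = ε^1.25·(…)^4.75 = 5.92×10^-10; Term 2 = ν·Q^9.4·(…)^5.2 = 1.82×10^-10
D = 0.66·(5.92×10^-10 + 1.82×10^-10)^0.04 = 0.2852 m = 285 mm
Check: V = 7.42 m/s, Re = 1.41×10^6, f = 0.01431, h_f = 23.2 m ≈ 24.7 m ✓

D ≈ 285 mm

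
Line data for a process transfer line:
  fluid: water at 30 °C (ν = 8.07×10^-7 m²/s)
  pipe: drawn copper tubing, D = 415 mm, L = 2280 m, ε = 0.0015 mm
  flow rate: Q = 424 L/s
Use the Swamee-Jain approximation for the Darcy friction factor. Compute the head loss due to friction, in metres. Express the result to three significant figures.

V = 4Q/(πD²) = 4·0.424/(π·0.415²) = 3.135 m/s
Re = VD/ν = 3.135·0.415/8.07×10^-7 = 1.61×10^6 → turbulent
ε/D = 0.0015/415 = 3.61×10^-6
Swamee-Jain: f = 0.01085
h_f = f(L/D)V²/(2g) = 0.01085·(2280/0.415)·3.135²/(2·9.81) = 29.85 m

h_f ≈ 29.9 m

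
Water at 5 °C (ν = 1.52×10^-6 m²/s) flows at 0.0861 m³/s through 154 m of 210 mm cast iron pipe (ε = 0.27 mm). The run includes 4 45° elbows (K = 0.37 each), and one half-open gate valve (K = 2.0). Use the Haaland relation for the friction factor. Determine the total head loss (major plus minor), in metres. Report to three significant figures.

V = 4Q/(πD²) = 2.486 m/s; V²/2g = 0.3150 m
Re = 3.43×10^5, ε/D = 0.00129 → f = 0.02157 (Haaland)
Major: h_f = f(L/D)·V²/2g = 0.02157·733.3·0.3150 = 4.981 m
Minor: ΣK = 3.48; h_m = ΣK·V²/2g = 1.096 m
Total H_L = 4.981 + 1.096 = 6.077 m

H_L ≈ 6.08 m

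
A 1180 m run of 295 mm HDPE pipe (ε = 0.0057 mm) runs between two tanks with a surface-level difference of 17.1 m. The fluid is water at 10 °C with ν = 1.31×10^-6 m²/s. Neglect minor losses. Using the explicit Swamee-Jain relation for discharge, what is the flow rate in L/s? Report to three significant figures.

Swamee-Jain (Type II): Q = -0.965·√(gD⁵h_f/L)·ln[ε/(3.7D) + √(3.17ν²L/(gD³h_f))]
√(gD⁵h_f/L) = √(9.81·0.295⁵·17.1/1180) = 0.01782
ε/(3.7D) = 5.22×10^-6; √(3.17ν²L/(gD³h_f)) = 3.86×10^-5
Q = -0.965·0.01782·ln(4.383×10^-5) = 0.1726 m³/s
Check: V = 2.53 m/s, Re = 5.69×10^5, f = 0.01312, h_f = 17.1 m ≈ 17.1 m ✓

Q ≈ 173 L/s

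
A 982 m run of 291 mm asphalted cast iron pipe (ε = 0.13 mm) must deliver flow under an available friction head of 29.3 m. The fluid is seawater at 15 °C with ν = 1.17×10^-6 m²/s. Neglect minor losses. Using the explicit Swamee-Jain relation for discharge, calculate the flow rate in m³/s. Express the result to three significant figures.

Swamee-Jain (Type II): Q = -0.965·√(gD⁵h_f/L)·ln[ε/(3.7D) + √(3.17ν²L/(gD³h_f))]
√(gD⁵h_f/L) = √(9.81·0.291⁵·29.3/982) = 0.02471
ε/(3.7D) = 1.21×10^-4; √(3.17ν²L/(gD³h_f)) = 2.45×10^-5
Q = -0.965·0.02471·ln(1.453×10^-4) = 0.2108 m³/s
Check: V = 3.17 m/s, Re = 7.88×10^5, f = 0.01707, h_f = 29.5 m ≈ 29.3 m ✓

Q ≈ 0.211 m³/s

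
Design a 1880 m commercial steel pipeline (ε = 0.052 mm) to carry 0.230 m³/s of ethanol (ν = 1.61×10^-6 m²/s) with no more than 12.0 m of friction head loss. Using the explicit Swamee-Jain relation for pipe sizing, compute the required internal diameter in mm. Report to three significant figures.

Swamee-Jain (Type III): D = 0.66·[ε^1.25·(LQ²/(gh_f))^4.75 + ν·Q^9.4·(L/(gh_f))^5.2]^0.04
LQ²/(gh_f) = 0.8448; L/(gh_f) = 15.97
Term 1 = ε^1.25·(…)^4.75 = 1.98×10^-6; Term 2 = ν·Q^9.4·(…)^5.2 = 2.91×10^-6
D = 0.66·(1.98×10^-6 + 2.91×10^-6)^0.04 = 0.4047 m = 405 mm
Check: V = 1.79 m/s, Re = 4.49×10^5, f = 0.01496, h_f = 11.3 m ≈ 12.0 m ✓

D ≈ 405 mm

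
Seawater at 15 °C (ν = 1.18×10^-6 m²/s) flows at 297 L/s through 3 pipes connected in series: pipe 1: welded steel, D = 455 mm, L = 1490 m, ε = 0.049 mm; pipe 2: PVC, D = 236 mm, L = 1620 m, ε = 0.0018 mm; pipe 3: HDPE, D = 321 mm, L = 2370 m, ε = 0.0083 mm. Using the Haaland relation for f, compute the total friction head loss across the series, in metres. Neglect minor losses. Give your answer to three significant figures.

Pipe 1: V = 1.827 m/s, Re = 7.04×10^5, ε/D = 1.08×10^-4, f = 0.01385, h_1 = f(L/D)V²/2g = 7.713 m
Pipe 2: V = 6.790 m/s, Re = 1.36×10^6, ε/D = 7.63×10^-6, f = 0.01118, h_2 = f(L/D)V²/2g = 180.3 m
Pipe 3: V = 3.670 m/s, Re = 9.98×10^5, ε/D = 2.59×10^-5, f = 0.01208, h_3 = f(L/D)V²/2g = 61.21 m
Series → Q common, losses add: H = Σh = 249.2 m

H ≈ 249 m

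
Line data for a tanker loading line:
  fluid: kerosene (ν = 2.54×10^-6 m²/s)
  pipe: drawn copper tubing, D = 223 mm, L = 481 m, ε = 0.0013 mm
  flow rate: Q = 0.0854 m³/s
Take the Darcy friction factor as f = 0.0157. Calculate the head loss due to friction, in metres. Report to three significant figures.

h_f ≈ 8.25 m

V = 4Q/(πD²) = 4·0.0854/(π·0.223²) = 2.187 m/s
h_f = f(L/D)V²/(2g) = 0.01570·(481/0.223)·2.187²/(2·9.81) = 8.252 m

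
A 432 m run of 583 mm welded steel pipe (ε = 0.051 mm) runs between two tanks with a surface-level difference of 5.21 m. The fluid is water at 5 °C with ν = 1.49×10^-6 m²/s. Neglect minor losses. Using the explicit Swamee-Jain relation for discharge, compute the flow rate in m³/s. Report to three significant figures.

Swamee-Jain (Type II): Q = -0.965·√(gD⁵h_f/L)·ln[ε/(3.7D) + √(3.17ν²L/(gD³h_f))]
√(gD⁵h_f/L) = √(9.81·0.583⁵·5.21/432) = 0.08927
ε/(3.7D) = 2.36×10^-5; √(3.17ν²L/(gD³h_f)) = 1.73×10^-5
Q = -0.965·0.08927·ln(4.097×10^-5) = 0.8703 m³/s
Check: V = 3.26 m/s, Re = 1.28×10^6, f = 0.01305, h_f = 5.24 m ≈ 5.21 m ✓

Q ≈ 0.870 m³/s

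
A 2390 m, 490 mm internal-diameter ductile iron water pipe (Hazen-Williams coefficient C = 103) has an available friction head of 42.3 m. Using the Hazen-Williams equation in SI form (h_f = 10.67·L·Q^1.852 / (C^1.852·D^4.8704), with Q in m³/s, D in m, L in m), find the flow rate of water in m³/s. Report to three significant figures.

Q ≈ 0.498 m³/s

Rearranging: Q = [h_f·C^1.852·D^4.8704 / (10.67·L)]^(1/1.852)
Q = [42.3·103^1.852·0.490^4.8704 / (10.67·2390)]^0.540 = 0.4976 m³/s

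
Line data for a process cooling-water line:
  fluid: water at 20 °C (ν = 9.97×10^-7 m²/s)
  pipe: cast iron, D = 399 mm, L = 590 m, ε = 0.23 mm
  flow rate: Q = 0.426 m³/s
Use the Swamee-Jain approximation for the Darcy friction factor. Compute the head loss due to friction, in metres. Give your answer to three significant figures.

h_f ≈ 15.5 m

V = 4Q/(πD²) = 4·0.426/(π·0.399²) = 3.407 m/s
Re = VD/ν = 3.407·0.399/9.97×10^-7 = 1.36×10^6 → turbulent
ε/D = 0.23/399 = 5.76×10^-4
Swamee-Jain: f = 0.01767
h_f = f(L/D)V²/(2g) = 0.01767·(590/0.399)·3.407²/(2·9.81) = 15.46 m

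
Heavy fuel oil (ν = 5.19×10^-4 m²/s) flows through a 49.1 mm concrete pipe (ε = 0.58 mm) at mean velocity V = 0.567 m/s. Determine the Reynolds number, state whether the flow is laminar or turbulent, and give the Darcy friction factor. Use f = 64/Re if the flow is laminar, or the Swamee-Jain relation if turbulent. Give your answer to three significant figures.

Re ≈ 53.6; laminar; f = 64/Re ≈ 1.19

Re = VD/ν = 0.5670·0.0491/5.19×10^-4 = 53.6
Re < 2300 → laminar → f = 64/Re = 1.193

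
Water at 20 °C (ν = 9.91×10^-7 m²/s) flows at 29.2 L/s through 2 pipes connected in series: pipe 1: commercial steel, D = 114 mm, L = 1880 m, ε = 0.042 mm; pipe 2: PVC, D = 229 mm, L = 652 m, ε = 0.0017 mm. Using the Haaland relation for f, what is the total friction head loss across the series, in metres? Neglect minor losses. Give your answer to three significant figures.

Pipe 1: V = 2.861 m/s, Re = 3.29×10^5, ε/D = 3.68×10^-4, f = 0.01714, h_1 = f(L/D)V²/2g = 117.9 m
Pipe 2: V = 0.7090 m/s, Re = 1.64×10^5, ε/D = 7.42×10^-6, f = 0.01616, h_2 = f(L/D)V²/2g = 1.178 m
Series → Q common, losses add: H = Σh = 119.1 m

H ≈ 119 m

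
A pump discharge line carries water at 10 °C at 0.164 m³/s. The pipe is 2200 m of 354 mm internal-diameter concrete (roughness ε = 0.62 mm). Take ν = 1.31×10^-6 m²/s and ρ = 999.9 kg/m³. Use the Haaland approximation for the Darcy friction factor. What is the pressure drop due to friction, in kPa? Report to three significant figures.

V = 4Q/(πD²) = 4·0.164/(π·0.354²) = 1.666 m/s
Re = VD/ν = 1.666·0.354/1.31×10^-6 = 4.50×10^5 → turbulent
ε/D = 0.62/354 = 0.00175
Haaland: f = 0.02305
h_f = f(L/D)V²/(2g) = 0.02305·(2200/0.354)·1.666²/(2·9.81) = 20.27 m
Δp = ρg·h_f = 999.9·9.81·20.27 = 198.9 kPa

Δp ≈ 199 kPa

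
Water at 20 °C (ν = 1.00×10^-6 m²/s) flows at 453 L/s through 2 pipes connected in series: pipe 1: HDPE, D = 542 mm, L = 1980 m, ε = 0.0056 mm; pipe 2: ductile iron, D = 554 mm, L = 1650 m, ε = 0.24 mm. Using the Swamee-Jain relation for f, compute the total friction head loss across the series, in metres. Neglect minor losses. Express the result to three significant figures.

Pipe 1: V = 1.963 m/s, Re = 1.06×10^6, ε/D = 1.03×10^-5, f = 0.01175, h_1 = f(L/D)V²/2g = 8.434 m
Pipe 2: V = 1.879 m/s, Re = 1.04×10^6, ε/D = 4.33×10^-4, f = 0.01681, h_2 = f(L/D)V²/2g = 9.011 m
Series → Q common, losses add: H = Σh = 17.45 m

H ≈ 17.4 m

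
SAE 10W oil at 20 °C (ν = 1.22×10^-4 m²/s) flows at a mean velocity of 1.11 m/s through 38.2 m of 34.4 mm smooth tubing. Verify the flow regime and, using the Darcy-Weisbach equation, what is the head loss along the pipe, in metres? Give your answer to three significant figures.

Re = VD/ν = 1.11·0.03440/1.22×10^-4 = 313 → laminar (Re < 2300)
f = 64/Re = 0.2045
h_f = f(L/D)V²/(2g) = 0.2045·(38.2/0.03440)·1.11²/(2·9.81) = 14.26 m

h_f ≈ 14.3 m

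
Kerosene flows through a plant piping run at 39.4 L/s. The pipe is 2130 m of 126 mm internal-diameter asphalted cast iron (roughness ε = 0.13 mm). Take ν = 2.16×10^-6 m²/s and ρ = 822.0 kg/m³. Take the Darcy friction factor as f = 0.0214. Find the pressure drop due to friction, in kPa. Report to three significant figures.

V = 4Q/(πD²) = 4·0.0394/(π·0.126²) = 3.160 m/s
h_f = f(L/D)V²/(2g) = 0.02140·(2130/0.126)·3.160²/(2·9.81) = 184.1 m
Δp = ρg·h_f = 822.0·9.81·184.1 = 1485 kPa

Δp ≈ 1480 kPa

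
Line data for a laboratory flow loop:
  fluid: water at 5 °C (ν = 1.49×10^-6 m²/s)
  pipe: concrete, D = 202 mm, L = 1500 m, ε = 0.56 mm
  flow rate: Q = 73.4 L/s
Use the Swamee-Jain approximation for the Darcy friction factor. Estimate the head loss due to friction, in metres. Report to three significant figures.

h_f ≈ 52.0 m

V = 4Q/(πD²) = 4·0.0734/(π·0.202²) = 2.290 m/s
Re = VD/ν = 2.290·0.202/1.49×10^-6 = 3.11×10^5 → turbulent
ε/D = 0.56/202 = 0.00277
Swamee-Jain: f = 0.02620
h_f = f(L/D)V²/(2g) = 0.02620·(1500/0.202)·2.290²/(2·9.81) = 52.02 m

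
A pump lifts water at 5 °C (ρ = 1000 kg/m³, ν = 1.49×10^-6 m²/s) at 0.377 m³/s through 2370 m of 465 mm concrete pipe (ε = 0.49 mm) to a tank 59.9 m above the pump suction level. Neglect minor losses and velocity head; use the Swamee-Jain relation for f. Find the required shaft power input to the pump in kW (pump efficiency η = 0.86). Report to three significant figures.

V = 4Q/(πD²) = 2.220 m/s; Re = 6.93×10^5; ε/D = 0.00105; f = 0.02041
h_f = f(L/D)V²/2g = 26.13 m
Total head H = z + h_f = 59.9 + 26.13 = 86.03 m
P_hyd = ρgQH = 1000·9.81·0.377·86.03 = 318.2 kW
P_shaft = P_hyd/η = 318.2/0.86 = 370.0 kW

P_shaft ≈ 370 kW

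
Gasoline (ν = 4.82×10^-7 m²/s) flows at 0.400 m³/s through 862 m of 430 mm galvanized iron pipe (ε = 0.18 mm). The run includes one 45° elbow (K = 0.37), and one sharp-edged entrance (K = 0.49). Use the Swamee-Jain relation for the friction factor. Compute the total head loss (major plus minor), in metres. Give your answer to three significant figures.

H_L ≈ 13.0 m

V = 4Q/(πD²) = 2.754 m/s; V²/2g = 0.3867 m
Re = 2.46×10^6, ε/D = 4.19×10^-4 → f = 0.01636 (Swamee-Jain)
Major: h_f = f(L/D)·V²/2g = 0.01636·2005·0.3867 = 12.68 m
Minor: ΣK = 0.860; h_m = ΣK·V²/2g = 0.3326 m
Total H_L = 12.68 + 0.3326 = 13.02 m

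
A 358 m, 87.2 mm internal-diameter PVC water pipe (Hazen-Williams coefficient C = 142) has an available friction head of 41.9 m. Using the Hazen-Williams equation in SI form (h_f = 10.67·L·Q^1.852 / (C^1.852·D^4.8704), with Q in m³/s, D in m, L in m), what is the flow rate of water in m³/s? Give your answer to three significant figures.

Q ≈ 0.0203 m³/s

Rearranging: Q = [h_f·C^1.852·D^4.8704 / (10.67·L)]^(1/1.852)
Q = [41.9·142^1.852·0.0872^4.8704 / (10.67·358)]^0.540 = 0.02032 m³/s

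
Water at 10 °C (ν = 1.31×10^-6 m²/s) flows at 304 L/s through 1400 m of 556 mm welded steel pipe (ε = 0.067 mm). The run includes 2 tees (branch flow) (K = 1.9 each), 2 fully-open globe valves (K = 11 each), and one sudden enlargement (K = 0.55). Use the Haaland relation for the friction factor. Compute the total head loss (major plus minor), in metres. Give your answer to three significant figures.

V = 4Q/(πD²) = 1.252 m/s; V²/2g = 0.07990 m
Re = 5.31×10^5, ε/D = 1.21×10^-4 → f = 0.01440 (Haaland)
Major: h_f = f(L/D)·V²/2g = 0.01440·2518·0.07990 = 2.897 m
Minor: ΣK = 26.4; h_m = ΣK·V²/2g = 2.105 m
Total H_L = 2.897 + 2.105 = 5.002 m

H_L ≈ 5.00 m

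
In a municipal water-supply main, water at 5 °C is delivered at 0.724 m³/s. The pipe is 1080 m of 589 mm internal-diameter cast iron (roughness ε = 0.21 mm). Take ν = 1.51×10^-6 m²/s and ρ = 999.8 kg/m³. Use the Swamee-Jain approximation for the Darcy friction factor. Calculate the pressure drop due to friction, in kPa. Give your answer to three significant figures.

Δp ≈ 105 kPa

V = 4Q/(πD²) = 4·0.724/(π·0.589²) = 2.657 m/s
Re = VD/ν = 2.657·0.589/1.51×10^-6 = 1.04×10^6 → turbulent
ε/D = 0.21/589 = 3.57×10^-4
Swamee-Jain: f = 0.01622
h_f = f(L/D)V²/(2g) = 0.01622·(1080/0.589)·2.657²/(2·9.81) = 10.70 m
Δp = ρg·h_f = 999.8·9.81·10.70 = 105.0 kPa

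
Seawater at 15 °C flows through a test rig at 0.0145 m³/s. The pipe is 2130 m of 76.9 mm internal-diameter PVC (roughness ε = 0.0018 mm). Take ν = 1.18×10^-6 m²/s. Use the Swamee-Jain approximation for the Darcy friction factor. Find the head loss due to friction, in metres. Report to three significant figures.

V = 4Q/(πD²) = 4·0.0145/(π·0.0769²) = 3.122 m/s
Re = VD/ν = 3.122·0.0769/1.18×10^-6 = 2.03×10^5 → turbulent
ε/D = 0.0018/76.9 = 2.34×10^-5
Swamee-Jain: f = 0.01570
h_f = f(L/D)V²/(2g) = 0.01570·(2130/0.0769)·3.122²/(2·9.81) = 216.0 m

h_f ≈ 216 m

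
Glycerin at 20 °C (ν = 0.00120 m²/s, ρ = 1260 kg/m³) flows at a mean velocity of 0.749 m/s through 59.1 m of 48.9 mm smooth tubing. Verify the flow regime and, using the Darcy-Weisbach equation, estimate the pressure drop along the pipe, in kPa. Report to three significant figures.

Δp ≈ 896 kPa

Re = VD/ν = 0.749·0.04890/0.00120 = 30.5 → laminar (Re < 2300)
f = 64/Re = 2.097
h_f = f(L/D)V²/(2g) = 2.097·(59.1/0.04890)·0.749²/(2·9.81) = 72.46 m
Δp = ρg·h_f = 1260·9.81·72.46 = 895.7 kPa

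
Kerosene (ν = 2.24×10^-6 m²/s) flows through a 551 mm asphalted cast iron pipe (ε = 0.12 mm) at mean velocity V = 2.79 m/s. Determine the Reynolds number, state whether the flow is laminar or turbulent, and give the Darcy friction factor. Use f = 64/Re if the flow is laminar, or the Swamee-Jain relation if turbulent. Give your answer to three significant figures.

Re = VD/ν = 2.790·0.551/2.24×10^-6 = 6.86×10^5
Re > 4000 → turbulent; ε/D = 2.18×10^-4
Swamee-Jain: f = 0.01531

Re ≈ 6.86×10^5; turbulent; f ≈ 0.0153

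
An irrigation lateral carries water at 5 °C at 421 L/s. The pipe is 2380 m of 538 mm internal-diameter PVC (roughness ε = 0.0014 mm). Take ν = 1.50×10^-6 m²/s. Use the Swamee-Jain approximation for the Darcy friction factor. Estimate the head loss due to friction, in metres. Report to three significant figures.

h_f ≈ 9.67 m

V = 4Q/(πD²) = 4·0.421/(π·0.538²) = 1.852 m/s
Re = VD/ν = 1.852·0.538/1.50×10^-6 = 6.64×10^5 → turbulent
ε/D = 0.0014/538 = 2.60×10^-6
Swamee-Jain: f = 0.01250
h_f = f(L/D)V²/(2g) = 0.01250·(2380/0.538)·1.852²/(2·9.81) = 9.667 m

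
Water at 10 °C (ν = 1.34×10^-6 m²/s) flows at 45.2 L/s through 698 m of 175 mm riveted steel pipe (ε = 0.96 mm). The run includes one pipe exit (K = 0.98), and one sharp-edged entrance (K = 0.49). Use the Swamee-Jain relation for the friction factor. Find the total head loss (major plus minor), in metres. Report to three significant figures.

H_L ≈ 23.1 m

V = 4Q/(πD²) = 1.879 m/s; V²/2g = 0.1800 m
Re = 2.45×10^5, ε/D = 0.00549 → f = 0.03175 (Swamee-Jain)
Major: h_f = f(L/D)·V²/2g = 0.03175·3989·0.1800 = 22.80 m
Minor: ΣK = 1.47; h_m = ΣK·V²/2g = 0.2646 m
Total H_L = 22.80 + 0.2646 = 23.06 m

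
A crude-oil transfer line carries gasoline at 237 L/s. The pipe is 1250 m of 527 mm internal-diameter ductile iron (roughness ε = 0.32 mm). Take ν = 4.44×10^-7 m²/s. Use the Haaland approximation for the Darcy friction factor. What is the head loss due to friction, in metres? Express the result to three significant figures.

h_f ≈ 2.54 m

V = 4Q/(πD²) = 4·0.237/(π·0.527²) = 1.087 m/s
Re = VD/ν = 1.087·0.527/4.44×10^-7 = 1.29×10^6 → turbulent
ε/D = 0.32/527 = 6.07×10^-4
Haaland: f = 0.01779
h_f = f(L/D)V²/(2g) = 0.01779·(1250/0.527)·1.087²/(2·9.81) = 2.538 m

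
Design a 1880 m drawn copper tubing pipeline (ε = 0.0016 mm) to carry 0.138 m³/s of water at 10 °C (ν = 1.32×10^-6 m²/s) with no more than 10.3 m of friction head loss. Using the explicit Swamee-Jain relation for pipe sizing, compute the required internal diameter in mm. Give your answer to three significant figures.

D ≈ 335 mm

Swamee-Jain (Type III): D = 0.66·[ε^1.25·(LQ²/(gh_f))^4.75 + ν·Q^9.4·(L/(gh_f))^5.2]^0.04
LQ²/(gh_f) = 0.3543; L/(gh_f) = 18.61
Term 1 = ε^1.25·(…)^4.75 = 4.12×10^-10; Term 2 = ν·Q^9.4·(…)^5.2 = 4.34×10^-8
D = 0.66·(4.12×10^-10 + 4.34×10^-8)^0.04 = 0.3351 m = 335 mm
Check: V = 1.56 m/s, Re = 3.97×10^5, f = 0.01371, h_f = 9.60 m ≈ 10.3 m ✓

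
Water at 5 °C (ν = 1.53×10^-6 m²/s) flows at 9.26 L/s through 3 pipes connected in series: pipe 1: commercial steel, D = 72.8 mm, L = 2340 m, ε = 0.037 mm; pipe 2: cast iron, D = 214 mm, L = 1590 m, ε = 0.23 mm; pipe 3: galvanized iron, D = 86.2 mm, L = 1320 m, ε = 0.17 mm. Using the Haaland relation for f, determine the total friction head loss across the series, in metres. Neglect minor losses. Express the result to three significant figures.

H ≈ 212 m

Pipe 1: V = 2.225 m/s, Re = 1.06×10^5, ε/D = 5.08×10^-4, f = 0.01996, h_1 = f(L/D)V²/2g = 161.8 m
Pipe 2: V = 0.2575 m/s, Re = 3.60×10^4, ε/D = 0.00107, f = 0.02508, h_2 = f(L/D)V²/2g = 0.6294 m
Pipe 3: V = 1.587 m/s, Re = 8.94×10^4, ε/D = 0.00197, f = 0.02507, h_3 = f(L/D)V²/2g = 49.26 m
Series → Q common, losses add: H = Σh = 211.7 m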